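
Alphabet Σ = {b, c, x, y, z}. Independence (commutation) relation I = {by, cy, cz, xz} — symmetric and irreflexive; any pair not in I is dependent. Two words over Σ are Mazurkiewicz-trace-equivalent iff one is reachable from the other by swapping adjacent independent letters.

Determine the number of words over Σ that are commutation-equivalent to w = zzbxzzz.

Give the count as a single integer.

drop 0:z onto floor
drop 1:z onto {0:z}
drop 2:b onto {1:z}
drop 3:x onto {2:b}
drop 4:z onto {2:b}
drop 5:z onto {4:z}
drop 6:z onto {5:z}
ground layer = {0:z}
drop-orders for the pieces not yet dropped (sum over which currently-grounded one goes next):
  1 to go: {3} 1  {6} 1
  2 to go: {3,6} 2  {5,6} 1
  3 to go: {3,5,6} 3  {4,5,6} 1
  4 to go: {3,4,5,6} 4
  5 to go: {2,3,4,5,6} 4
  if 0:z drops first: 4 orders

4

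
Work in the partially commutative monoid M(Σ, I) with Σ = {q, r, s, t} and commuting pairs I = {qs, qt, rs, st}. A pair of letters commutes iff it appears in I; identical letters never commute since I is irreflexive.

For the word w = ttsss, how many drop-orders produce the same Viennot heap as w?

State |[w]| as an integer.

drop 0:t onto floor
drop 1:t onto {0:t}
drop 2:s onto floor
drop 3:s onto {2:s}
drop 4:s onto {3:s}
ground layer = {0:t, 2:s}
drop-orders for the pieces not yet dropped (sum over which currently-grounded one goes next):
  1 to go: {1} 1  {4} 1
  2 to go: {0,1} 1  {1,4} 2  {3,4} 1
  3 to go: {0,1,4} 3  {1,3,4} 3  {2,3,4} 1
  if 0:t drops first: 4 orders
  if 2:s drops first: 6 orders
heap linearizations: 10

10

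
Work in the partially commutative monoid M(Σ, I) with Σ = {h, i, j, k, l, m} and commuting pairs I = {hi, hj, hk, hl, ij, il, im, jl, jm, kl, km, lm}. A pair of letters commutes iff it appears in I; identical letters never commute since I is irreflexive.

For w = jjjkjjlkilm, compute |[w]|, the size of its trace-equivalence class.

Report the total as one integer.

#0=j has no predecessor
#1=j depends on [0:j]
#2=j depends on [1:j]
#3=k depends on [2:j]
#4=j depends on [3:k]
#5=j depends on [4:j]
#6=l has no predecessor
#7=k depends on [5:j]
#8=i depends on [7:k]
#9=l depends on [6:l]
#10=m has no predecessor
sources: [0:j, 6:l, 10:m]
N(rest) = Σ N(rest − s) over sources s of rest; N(one piece) = 1:
  size 1 → [8]=1  [9]=1  [10]=1
  size 2 → [6,9]=1  [7,8]=1  [8,9]=2  [8,10]=2  [9,10]=2
  size 3 → [5,7,8]=1  [6,8,9]=3  [6,9,10]=3  [7,8,9]=3  [7,8,10]=3  [8,9,10]=6
  size 4 → [4,5,7,8]=1  [5,7,8,9]=4  [5,7,8,10]=4  [6,7,8,9]=6  [6,8,9,10]=12  [7,8,9,10]=12
  size 5 → [3,4,5,7,8]=1  [4,5,7,8,9]=5  [4,5,7,8,10]=5  [5,6,7,8,9]=10  [5,7,8,9,10]=20  [6,7,8,9,10]=30
  size 6 → [2,3,4,5,7,8]=1  [3,4,5,7,8,9]=6  [3,4,5,7,8,10]=6  [4,5,6,7,8,9]=15  [4,5,7,8,9,10]=30  [5,6,7,8,9,10]=60
  size 7 → [1,2,3,4,5,7,8]=1  [2,3,4,5,7,8,9]=7  [2,3,4,5,7,8,10]=7  [3,4,5,6,7,8,9]=21  [3,4,5,7,8,9,10]=42  [4,5,6,7,8,9,10]=105
  size 8 → [0,1,2,3,4,5,7,8]=1  [1,2,3,4,5,7,8,9]=8  [1,2,3,4,5,7,8,10]=8  [2,3,4,5,6,7,8,9]=28  [2,3,4,5,7,8,9,10]=56  [3,4,5,6,7,8,9,10]=168
  size 9 → [0,1,2,3,4,5,7,8,9]=9  [0,1,2,3,4,5,7,8,10]=9  [1,2,3,4,5,6,7,8,9]=36  [1,2,3,4,5,7,8,9,10]=72  [2,3,4,5,6,7,8,9,10]=252
  first=0(j) contributes 360
  first=6(l) contributes 90
  first=10(m) contributes 45
|[w]| = 495

495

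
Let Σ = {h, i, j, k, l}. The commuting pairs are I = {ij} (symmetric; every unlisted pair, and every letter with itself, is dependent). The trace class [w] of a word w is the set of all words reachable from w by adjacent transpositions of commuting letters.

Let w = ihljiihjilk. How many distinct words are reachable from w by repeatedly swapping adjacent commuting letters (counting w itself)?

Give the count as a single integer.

piece 0:i — minimal
piece 1:h rests on {0:i}
piece 2:l rests on {1:h}
piece 3:j rests on {2:l}
piece 4:i rests on {2:l}
piece 5:i rests on {4:i}
piece 6:h rests on {3:j, 5:i}
piece 7:j rests on {6:h}
piece 8:i rests on {6:h}
piece 9:l rests on {7:j, 8:i}
piece 10:k rests on {9:l}
minimal pieces: {0:i}
ways to finish when only these pieces remain (= sum over removing one remaining piece with nothing left below it):
  1 left: {10}→1
  2 left: {9,10}→1
  3 left: {7,9,10}→1  {8,9,10}→1
  4 left: {7,8,9,10}→2
  5 left: {6,7,8,9,10}→2
  6 left: {3,6,7,8,9,10}→2  {5,6,7,8,9,10}→2
  7 left: {3,5,6,7,8,9,10}→4  {4,5,6,7,8,9,10}→2
  8 left: {3,4,5,6,7,8,9,10}→6
  9 left: {2,3,4,5,6,7,8,9,10}→6
  placing 0:i first → 6 extensions

6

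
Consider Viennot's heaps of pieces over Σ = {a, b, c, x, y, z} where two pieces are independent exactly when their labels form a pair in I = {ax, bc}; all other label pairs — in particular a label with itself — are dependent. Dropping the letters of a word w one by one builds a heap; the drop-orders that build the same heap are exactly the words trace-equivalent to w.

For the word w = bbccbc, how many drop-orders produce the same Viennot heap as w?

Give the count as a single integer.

piece 0:b — minimal
piece 1:b rests on {0:b}
piece 2:c — minimal
piece 3:c rests on {2:c}
piece 4:b rests on {1:b}
piece 5:c rests on {3:c}
minimal pieces: {0:b, 2:c}
ways to finish when only these pieces remain (= sum over removing one remaining piece with nothing left below it):
  1 left: {4}→1  {5}→1
  2 left: {1,4}→1  {3,5}→1  {4,5}→2
  3 left: {0,1,4}→1  {1,4,5}→3  {2,3,5}→1  {3,4,5}→3
  4 left: {0,1,4,5}→4  {1,3,4,5}→6  {2,3,4,5}→4
  placing 0:b first → 10 extensions
  placing 2:c first → 10 extensions
total linear extensions = 20

20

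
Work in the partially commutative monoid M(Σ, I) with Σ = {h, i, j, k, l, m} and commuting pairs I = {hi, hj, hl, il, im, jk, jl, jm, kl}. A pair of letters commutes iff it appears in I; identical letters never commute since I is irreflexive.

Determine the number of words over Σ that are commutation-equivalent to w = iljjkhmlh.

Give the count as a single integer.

210

piece 0:i — minimal
piece 1:l — minimal
piece 2:j rests on {0:i}
piece 3:j rests on {2:j}
piece 4:k rests on {0:i}
piece 5:h rests on {4:k}
piece 6:m rests on {1:l, 5:h}
piece 7:l rests on {6:m}
piece 8:h rests on {6:m}
minimal pieces: {0:i, 1:l}
ways to finish when only these pieces remain (= sum over removing one remaining piece with nothing left below it):
  1 left: {3}→1  {7}→1  {8}→1
  2 left: {2,3}→1  {3,7}→2  {3,8}→2  {7,8}→2
  3 left: {2,3,7}→3  {2,3,8}→3  {3,7,8}→6  {6,7,8}→2
  4 left: {1,6,7,8}→2  {2,3,7,8}→12  {3,6,7,8}→8  {5,6,7,8}→2
  5 left: {1,3,6,7,8}→10  {1,5,6,7,8}→4  {2,3,6,7,8}→20  {3,5,6,7,8}→10  {4,5,6,7,8}→2
  6 left: {1,2,3,6,7,8}→30  {1,3,5,6,7,8}→24  {1,4,5,6,7,8}→6  {2,3,5,6,7,8}→30  {3,4,5,6,7,8}→12
  7 left: {1,2,3,5,6,7,8}→84  {1,3,4,5,6,7,8}→42  {2,3,4,5,6,7,8}→42
  placing 0:i first → 168 extensions
  placing 1:l first → 42 extensions
total linear extensions = 210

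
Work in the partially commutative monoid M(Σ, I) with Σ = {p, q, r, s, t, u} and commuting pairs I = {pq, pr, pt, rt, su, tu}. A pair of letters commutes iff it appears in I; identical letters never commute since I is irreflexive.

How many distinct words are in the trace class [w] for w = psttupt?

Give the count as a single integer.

14

drop 0:p onto floor
drop 1:s onto {0:p}
drop 2:t onto {1:s}
drop 3:t onto {2:t}
drop 4:u onto {0:p}
drop 5:p onto {1:s, 4:u}
drop 6:t onto {3:t}
ground layer = {0:p}
drop-orders for the pieces not yet dropped (sum over which currently-grounded one goes next):
  1 to go: {5} 1  {6} 1
  2 to go: {3,6} 1  {4,5} 1  {5,6} 2
  3 to go: {2,3,6} 1  {3,5,6} 3  {4,5,6} 3
  4 to go: {2,3,5,6} 4  {3,4,5,6} 6
  5 to go: {1,2,3,5,6} 4  {2,3,4,5,6} 10
  if 0:p drops first: 14 orders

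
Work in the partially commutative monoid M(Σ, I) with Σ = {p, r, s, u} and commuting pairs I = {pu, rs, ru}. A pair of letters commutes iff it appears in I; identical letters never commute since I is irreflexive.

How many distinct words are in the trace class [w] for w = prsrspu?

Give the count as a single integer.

16

piece 0:p — minimal
piece 1:r rests on {0:p}
piece 2:s rests on {0:p}
piece 3:r rests on {1:r}
piece 4:s rests on {2:s}
piece 5:p rests on {3:r, 4:s}
piece 6:u rests on {4:s}
minimal pieces: {0:p}
ways to finish when only these pieces remain (= sum over removing one remaining piece with nothing left below it):
  1 left: {5}→1  {6}→1
  2 left: {3,5}→1  {5,6}→2
  3 left: {1,3,5}→1  {3,5,6}→3  {4,5,6}→2
  4 left: {1,3,5,6}→4  {2,4,5,6}→2  {3,4,5,6}→5
  5 left: {1,3,4,5,6}→9  {2,3,4,5,6}→7
  placing 0:p first → 16 extensions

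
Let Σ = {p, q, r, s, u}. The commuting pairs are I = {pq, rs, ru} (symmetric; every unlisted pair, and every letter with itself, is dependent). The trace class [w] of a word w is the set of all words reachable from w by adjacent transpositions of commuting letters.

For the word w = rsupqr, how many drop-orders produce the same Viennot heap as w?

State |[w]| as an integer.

6

drop 0:r onto floor
drop 1:s onto floor
drop 2:u onto {1:s}
drop 3:p onto {0:r, 2:u}
drop 4:q onto {0:r, 2:u}
drop 5:r onto {3:p, 4:q}
ground layer = {0:r, 1:s}
drop-orders for the pieces not yet dropped (sum over which currently-grounded one goes next):
  1 to go: {5} 1
  2 to go: {3,5} 1  {4,5} 1
  3 to go: {3,4,5} 2
  4 to go: {0,3,4,5} 2  {2,3,4,5} 2
  if 0:r drops first: 2 orders
  if 1:s drops first: 4 orders
heap linearizations: 6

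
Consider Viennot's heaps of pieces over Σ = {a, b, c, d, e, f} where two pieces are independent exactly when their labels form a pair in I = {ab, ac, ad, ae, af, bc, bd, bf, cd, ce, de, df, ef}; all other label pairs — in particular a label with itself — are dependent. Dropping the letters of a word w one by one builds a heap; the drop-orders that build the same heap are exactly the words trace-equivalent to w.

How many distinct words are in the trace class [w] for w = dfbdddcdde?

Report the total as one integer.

1260

#0=d has no predecessor
#1=f has no predecessor
#2=b has no predecessor
#3=d depends on [0:d]
#4=d depends on [3:d]
#5=d depends on [4:d]
#6=c depends on [1:f]
#7=d depends on [5:d]
#8=d depends on [7:d]
#9=e depends on [2:b]
sources: [0:d, 1:f, 2:b]
N(rest) = Σ N(rest − s) over sources s of rest; N(one piece) = 1:
  size 1 → [6]=1  [8]=1  [9]=1
  size 2 → [1,6]=1  [2,9]=1  [6,8]=2  [6,9]=2  [7,8]=1  [8,9]=2
  size 3 → [1,6,8]=3  [1,6,9]=3  [2,6,9]=3  [2,8,9]=3  [5,7,8]=1  [6,7,8]=3  [6,8,9]=6  [7,8,9]=3
  size 4 → [1,2,6,9]=6  [1,6,7,8]=6  [1,6,8,9]=12  [2,6,8,9]=12  [2,7,8,9]=6  [4,5,7,8]=1  [5,6,7,8]=4  [5,7,8,9]=4  [6,7,8,9]=12
  size 5 → [1,2,6,8,9]=30  [1,5,6,7,8]=10  [1,6,7,8,9]=30  [2,5,7,8,9]=10  [2,6,7,8,9]=30  [3,4,5,7,8]=1  [4,5,6,7,8]=5  [4,5,7,8,9]=5  [5,6,7,8,9]=20
  size 6 → [0,3,4,5,7,8]=1  [1,2,6,7,8,9]=90  [1,4,5,6,7,8]=15  [1,5,6,7,8,9]=60  [2,4,5,7,8,9]=15  [2,5,6,7,8,9]=60  [3,4,5,6,7,8]=6  [3,4,5,7,8,9]=6  [4,5,6,7,8,9]=30
  size 7 → [0,3,4,5,6,7,8]=7  [0,3,4,5,7,8,9]=7  [1,2,5,6,7,8,9]=210  [1,3,4,5,6,7,8]=21  [1,4,5,6,7,8,9]=105  [2,3,4,5,7,8,9]=21  [2,4,5,6,7,8,9]=105  [3,4,5,6,7,8,9]=42
  size 8 → [0,1,3,4,5,6,7,8]=28  [0,2,3,4,5,7,8,9]=28  [0,3,4,5,6,7,8,9]=56  [1,2,4,5,6,7,8,9]=420  [1,3,4,5,6,7,8,9]=168  [2,3,4,5,6,7,8,9]=168
  first=0(d) contributes 756
  first=1(f) contributes 252
  first=2(b) contributes 252
|[w]| = 1260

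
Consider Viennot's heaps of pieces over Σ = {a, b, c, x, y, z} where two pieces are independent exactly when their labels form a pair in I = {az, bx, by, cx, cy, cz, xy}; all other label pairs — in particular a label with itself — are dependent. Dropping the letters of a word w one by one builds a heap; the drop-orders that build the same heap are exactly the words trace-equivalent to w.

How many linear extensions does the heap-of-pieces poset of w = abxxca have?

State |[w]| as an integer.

#0=a has no predecessor
#1=b depends on [0:a]
#2=x depends on [0:a]
#3=x depends on [2:x]
#4=c depends on [1:b]
#5=a depends on [3:x, 4:c]
sources: [0:a]
N(rest) = Σ N(rest − s) over sources s of rest; N(one piece) = 1:
  size 1 → [5]=1
  size 2 → [3,5]=1  [4,5]=1
  size 3 → [1,4,5]=1  [2,3,5]=1  [3,4,5]=2
  size 4 → [1,3,4,5]=3  [2,3,4,5]=3
  first=0(a) contributes 6

6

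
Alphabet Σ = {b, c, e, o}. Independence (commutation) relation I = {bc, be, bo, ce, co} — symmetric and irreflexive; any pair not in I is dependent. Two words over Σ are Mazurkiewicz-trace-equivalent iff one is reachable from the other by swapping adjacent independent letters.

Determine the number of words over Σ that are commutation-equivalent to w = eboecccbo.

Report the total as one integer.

piece 0:e — minimal
piece 1:b — minimal
piece 2:o rests on {0:e}
piece 3:e rests on {2:o}
piece 4:c — minimal
piece 5:c rests on {4:c}
piece 6:c rests on {5:c}
piece 7:b rests on {1:b}
piece 8:o rests on {3:e}
minimal pieces: {0:e, 1:b, 4:c}
ways to finish when only these pieces remain (= sum over removing one remaining piece with nothing left below it):
  1 left: {6}→1  {7}→1  {8}→1
  2 left: {1,7}→1  {3,8}→1  {5,6}→1  {6,7}→2  {6,8}→2  {7,8}→2
  3 left: {1,6,7}→3  {1,7,8}→3  {2,3,8}→1  {3,6,8}→3  {3,7,8}→3  {4,5,6}→1  {5,6,7}→3  {5,6,8}→3  {6,7,8}→6
  4 left: {0,2,3,8}→1  {1,3,7,8}→6  {1,5,6,7}→6  {1,6,7,8}→12  {2,3,6,8}→4  {2,3,7,8}→4  {3,5,6,8}→6  {3,6,7,8}→12  {4,5,6,7}→4  {4,5,6,8}→4  {5,6,7,8}→12
  5 left: {0,2,3,6,8}→5  {0,2,3,7,8}→5  {1,2,3,7,8}→10  {1,3,6,7,8}→30  {1,4,5,6,7}→10  {1,5,6,7,8}→30  {2,3,5,6,8}→10  {2,3,6,7,8}→20  {3,4,5,6,8}→10  {3,5,6,7,8}→30  {4,5,6,7,8}→20
  6 left: {0,1,2,3,7,8}→15  {0,2,3,5,6,8}→15  {0,2,3,6,7,8}→30  {1,2,3,6,7,8}→60  {1,3,5,6,7,8}→90  {1,4,5,6,7,8}→60  {2,3,4,5,6,8}→20  {2,3,5,6,7,8}→60  {3,4,5,6,7,8}→60
  7 left: {0,1,2,3,6,7,8}→105  {0,2,3,4,5,6,8}→35  {0,2,3,5,6,7,8}→105  {1,2,3,5,6,7,8}→210  {1,3,4,5,6,7,8}→210  {2,3,4,5,6,7,8}→140
  placing 0:e first → 560 extensions
  placing 1:b first → 280 extensions
  placing 4:c first → 420 extensions
total linear extensions = 1260

1260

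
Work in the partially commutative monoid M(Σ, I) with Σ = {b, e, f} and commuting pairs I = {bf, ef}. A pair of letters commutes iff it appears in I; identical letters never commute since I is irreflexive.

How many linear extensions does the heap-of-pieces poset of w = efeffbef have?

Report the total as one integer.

70

#0=e has no predecessor
#1=f has no predecessor
#2=e depends on [0:e]
#3=f depends on [1:f]
#4=f depends on [3:f]
#5=b depends on [2:e]
#6=e depends on [5:b]
#7=f depends on [4:f]
sources: [0:e, 1:f]
N(rest) = Σ N(rest − s) over sources s of rest; N(one piece) = 1:
  size 1 → [6]=1  [7]=1
  size 2 → [4,7]=1  [5,6]=1  [6,7]=2
  size 3 → [2,5,6]=1  [3,4,7]=1  [4,6,7]=3  [5,6,7]=3
  size 4 → [0,2,5,6]=1  [1,3,4,7]=1  [2,5,6,7]=4  [3,4,6,7]=4  [4,5,6,7]=6
  size 5 → [0,2,5,6,7]=5  [1,3,4,6,7]=5  [2,4,5,6,7]=10  [3,4,5,6,7]=10
  size 6 → [0,2,4,5,6,7]=15  [1,3,4,5,6,7]=15  [2,3,4,5,6,7]=20
  first=0(e) contributes 35
  first=1(f) contributes 35
|[w]| = 70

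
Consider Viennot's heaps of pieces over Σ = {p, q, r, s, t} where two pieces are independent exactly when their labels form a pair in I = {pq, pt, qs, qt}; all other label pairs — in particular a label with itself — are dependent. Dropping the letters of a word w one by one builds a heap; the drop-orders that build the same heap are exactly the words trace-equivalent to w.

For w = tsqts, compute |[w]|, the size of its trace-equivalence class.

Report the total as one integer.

piece 0:t — minimal
piece 1:s rests on {0:t}
piece 2:q — minimal
piece 3:t rests on {1:s}
piece 4:s rests on {3:t}
minimal pieces: {0:t, 2:q}
ways to finish when only these pieces remain (= sum over removing one remaining piece with nothing left below it):
  1 left: {2}→1  {4}→1
  2 left: {2,4}→2  {3,4}→1
  3 left: {1,3,4}→1  {2,3,4}→3
  placing 0:t first → 4 extensions
  placing 2:q first → 1 extensions
total linear extensions = 5

5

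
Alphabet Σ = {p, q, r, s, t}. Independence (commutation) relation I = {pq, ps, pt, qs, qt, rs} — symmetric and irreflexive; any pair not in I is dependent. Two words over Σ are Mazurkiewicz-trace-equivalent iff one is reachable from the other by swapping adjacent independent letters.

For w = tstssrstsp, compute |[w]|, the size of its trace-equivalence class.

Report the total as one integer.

piece 0:t — minimal
piece 1:s rests on {0:t}
piece 2:t rests on {1:s}
piece 3:s rests on {2:t}
piece 4:s rests on {3:s}
piece 5:r rests on {2:t}
piece 6:s rests on {4:s}
piece 7:t rests on {5:r, 6:s}
piece 8:s rests on {7:t}
piece 9:p rests on {5:r}
minimal pieces: {0:t}
ways to finish when only these pieces remain (= sum over removing one remaining piece with nothing left below it):
  1 left: {8}→1  {9}→1
  2 left: {7,8}→1  {8,9}→2
  3 left: {6,7,8}→1  {7,8,9}→3
  4 left: {4,6,7,8}→1  {5,7,8,9}→3  {6,7,8,9}→4
  5 left: {3,4,6,7,8}→1  {4,6,7,8,9}→5  {5,6,7,8,9}→7
  6 left: {3,4,6,7,8,9}→6  {4,5,6,7,8,9}→12
  7 left: {3,4,5,6,7,8,9}→18
  8 left: {2,3,4,5,6,7,8,9}→18
  placing 0:t first → 18 extensions

18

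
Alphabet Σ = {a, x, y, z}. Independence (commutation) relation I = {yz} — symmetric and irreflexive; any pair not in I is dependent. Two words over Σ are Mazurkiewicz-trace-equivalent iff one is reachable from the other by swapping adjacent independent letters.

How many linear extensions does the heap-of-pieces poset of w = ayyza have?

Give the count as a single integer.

#0=a has no predecessor
#1=y depends on [0:a]
#2=y depends on [1:y]
#3=z depends on [0:a]
#4=a depends on [2:y, 3:z]
sources: [0:a]
N(rest) = Σ N(rest − s) over sources s of rest; N(one piece) = 1:
  size 1 → [4]=1
  size 2 → [2,4]=1  [3,4]=1
  size 3 → [1,2,4]=1  [2,3,4]=2
  first=0(a) contributes 3

3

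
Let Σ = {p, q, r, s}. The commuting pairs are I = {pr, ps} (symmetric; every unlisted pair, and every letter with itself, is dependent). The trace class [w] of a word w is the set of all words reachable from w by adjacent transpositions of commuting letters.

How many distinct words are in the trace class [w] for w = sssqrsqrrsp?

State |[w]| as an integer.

4

drop 0:s onto floor
drop 1:s onto {0:s}
drop 2:s onto {1:s}
drop 3:q onto {2:s}
drop 4:r onto {3:q}
drop 5:s onto {4:r}
drop 6:q onto {5:s}
drop 7:r onto {6:q}
drop 8:r onto {7:r}
drop 9:s onto {8:r}
drop 10:p onto {6:q}
ground layer = {0:s}
drop-orders for the pieces not yet dropped (sum over which currently-grounded one goes next):
  1 to go: {9} 1  {10} 1
  2 to go: {8,9} 1  {9,10} 2
  3 to go: {7,8,9} 1  {8,9,10} 3
  4 to go: {7,8,9,10} 4
  5 to go: {6,7,8,9,10} 4
  6 to go: {5,6,7,8,9,10} 4
  7 to go: {4,5,6,7,8,9,10} 4
  8 to go: {3,4,5,6,7,8,9,10} 4
  9 to go: {2,3,4,5,6,7,8,9,10} 4
  if 0:s drops first: 4 orders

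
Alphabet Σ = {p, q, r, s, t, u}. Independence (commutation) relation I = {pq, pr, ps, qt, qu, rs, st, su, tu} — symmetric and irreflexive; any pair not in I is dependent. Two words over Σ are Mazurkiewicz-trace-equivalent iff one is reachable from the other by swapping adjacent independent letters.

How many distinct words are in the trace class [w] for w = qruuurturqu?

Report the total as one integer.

4

drop 0:q onto floor
drop 1:r onto {0:q}
drop 2:u onto {1:r}
drop 3:u onto {2:u}
drop 4:u onto {3:u}
drop 5:r onto {4:u}
drop 6:t onto {5:r}
drop 7:u onto {5:r}
drop 8:r onto {6:t, 7:u}
drop 9:q onto {8:r}
drop 10:u onto {8:r}
ground layer = {0:q}
drop-orders for the pieces not yet dropped (sum over which currently-grounded one goes next):
  1 to go: {9} 1  {10} 1
  2 to go: {9,10} 2
  3 to go: {8,9,10} 2
  4 to go: {6,8,9,10} 2  {7,8,9,10} 2
  5 to go: {6,7,8,9,10} 4
  6 to go: {5,6,7,8,9,10} 4
  7 to go: {4,5,6,7,8,9,10} 4
  8 to go: {3,4,5,6,7,8,9,10} 4
  9 to go: {2,3,4,5,6,7,8,9,10} 4
  if 0:q drops first: 4 orders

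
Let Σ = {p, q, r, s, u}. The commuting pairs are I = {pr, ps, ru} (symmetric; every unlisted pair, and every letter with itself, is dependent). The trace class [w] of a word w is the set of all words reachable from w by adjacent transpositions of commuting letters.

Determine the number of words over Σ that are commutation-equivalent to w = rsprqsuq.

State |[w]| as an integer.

4

#0=r has no predecessor
#1=s depends on [0:r]
#2=p has no predecessor
#3=r depends on [1:s]
#4=q depends on [2:p, 3:r]
#5=s depends on [4:q]
#6=u depends on [5:s]
#7=q depends on [6:u]
sources: [0:r, 2:p]
N(rest) = Σ N(rest − s) over sources s of rest; N(one piece) = 1:
  size 1 → [7]=1
  size 2 → [6,7]=1
  size 3 → [5,6,7]=1
  size 4 → [4,5,6,7]=1
  size 5 → [2,4,5,6,7]=1  [3,4,5,6,7]=1
  size 6 → [1,3,4,5,6,7]=1  [2,3,4,5,6,7]=2
  first=0(r) contributes 3
  first=2(p) contributes 1
|[w]| = 4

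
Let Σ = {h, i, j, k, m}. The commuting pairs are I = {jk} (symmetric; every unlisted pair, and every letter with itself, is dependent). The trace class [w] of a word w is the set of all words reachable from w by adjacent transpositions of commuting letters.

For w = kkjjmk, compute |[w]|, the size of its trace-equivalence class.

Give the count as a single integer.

6

0(k) covers ∅
1(k) covers 0:k
2(j) covers ∅
3(j) covers 2:j
4(m) covers 1:k, 3:j
5(k) covers 4:m
floor of heap: 0:k, 2:j
completions by unplaced set U, small U first (add the entries for U minus each lowest piece of U):
  |U|=1: {5}:1
  |U|=2: {4,5}:1
  |U|=3: {1,4,5}:1  {3,4,5}:1
  |U|=4: {0,1,4,5}:1  {1,3,4,5}:2  {2,3,4,5}:1
  start at 0(k): 3
  start at 2(j): 3
sum over floor = 6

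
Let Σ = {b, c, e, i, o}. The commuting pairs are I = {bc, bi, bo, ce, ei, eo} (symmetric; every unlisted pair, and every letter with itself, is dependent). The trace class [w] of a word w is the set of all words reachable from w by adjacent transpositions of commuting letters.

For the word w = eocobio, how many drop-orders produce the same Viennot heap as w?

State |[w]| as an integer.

21

drop 0:e onto floor
drop 1:o onto floor
drop 2:c onto {1:o}
drop 3:o onto {2:c}
drop 4:b onto {0:e}
drop 5:i onto {3:o}
drop 6:o onto {5:i}
ground layer = {0:e, 1:o}
drop-orders for the pieces not yet dropped (sum over which currently-grounded one goes next):
  1 to go: {4} 1  {6} 1
  2 to go: {0,4} 1  {4,6} 2  {5,6} 1
  3 to go: {0,4,6} 3  {3,5,6} 1  {4,5,6} 3
  4 to go: {0,4,5,6} 6  {2,3,5,6} 1  {3,4,5,6} 4
  5 to go: {0,3,4,5,6} 10  {1,2,3,5,6} 1  {2,3,4,5,6} 5
  if 0:e drops first: 6 orders
  if 1:o drops first: 15 orders
heap linearizations: 21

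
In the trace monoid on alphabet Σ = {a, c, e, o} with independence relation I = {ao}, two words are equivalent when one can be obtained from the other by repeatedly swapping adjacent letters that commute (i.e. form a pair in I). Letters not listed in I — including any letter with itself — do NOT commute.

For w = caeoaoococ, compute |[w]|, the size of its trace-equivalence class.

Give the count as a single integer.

4

drop 0:c onto floor
drop 1:a onto {0:c}
drop 2:e onto {1:a}
drop 3:o onto {2:e}
drop 4:a onto {2:e}
drop 5:o onto {3:o}
drop 6:o onto {5:o}
drop 7:c onto {4:a, 6:o}
drop 8:o onto {7:c}
drop 9:c onto {8:o}
ground layer = {0:c}
drop-orders for the pieces not yet dropped (sum over which currently-grounded one goes next):
  1 to go: {9} 1
  2 to go: {8,9} 1
  3 to go: {7,8,9} 1
  4 to go: {4,7,8,9} 1  {6,7,8,9} 1
  5 to go: {4,6,7,8,9} 2  {5,6,7,8,9} 1
  6 to go: {3,5,6,7,8,9} 1  {4,5,6,7,8,9} 3
  7 to go: {3,4,5,6,7,8,9} 4
  8 to go: {2,3,4,5,6,7,8,9} 4
  if 0:c drops first: 4 orders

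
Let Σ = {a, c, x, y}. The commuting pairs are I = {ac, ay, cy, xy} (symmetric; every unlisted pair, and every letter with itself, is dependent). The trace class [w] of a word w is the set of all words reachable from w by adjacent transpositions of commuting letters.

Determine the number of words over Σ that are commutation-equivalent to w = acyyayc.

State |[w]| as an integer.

210

#0=a has no predecessor
#1=c has no predecessor
#2=y has no predecessor
#3=y depends on [2:y]
#4=a depends on [0:a]
#5=y depends on [3:y]
#6=c depends on [1:c]
sources: [0:a, 1:c, 2:y]
N(rest) = Σ N(rest − s) over sources s of rest; N(one piece) = 1:
  size 1 → [4]=1  [5]=1  [6]=1
  size 2 → [0,4]=1  [1,6]=1  [3,5]=1  [4,5]=2  [4,6]=2  [5,6]=2
  size 3 → [0,4,5]=3  [0,4,6]=3  [1,4,6]=3  [1,5,6]=3  [2,3,5]=1  [3,4,5]=3  [3,5,6]=3  [4,5,6]=6
  size 4 → [0,1,4,6]=6  [0,3,4,5]=6  [0,4,5,6]=12  [1,3,5,6]=6  [1,4,5,6]=12  [2,3,4,5]=4  [2,3,5,6]=4  [3,4,5,6]=12
  size 5 → [0,1,4,5,6]=30  [0,2,3,4,5]=10  [0,3,4,5,6]=30  [1,2,3,5,6]=10  [1,3,4,5,6]=30  [2,3,4,5,6]=20
  first=0(a) contributes 60
  first=1(c) contributes 60
  first=2(y) contributes 90
|[w]| = 210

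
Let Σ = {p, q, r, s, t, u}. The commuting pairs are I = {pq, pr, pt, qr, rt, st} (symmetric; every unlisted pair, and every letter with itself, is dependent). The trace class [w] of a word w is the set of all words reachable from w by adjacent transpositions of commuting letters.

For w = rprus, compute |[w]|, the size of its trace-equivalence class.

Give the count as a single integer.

3

piece 0:r — minimal
piece 1:p — minimal
piece 2:r rests on {0:r}
piece 3:u rests on {1:p, 2:r}
piece 4:s rests on {3:u}
minimal pieces: {0:r, 1:p}
ways to finish when only these pieces remain (= sum over removing one remaining piece with nothing left below it):
  1 left: {4}→1
  2 left: {3,4}→1
  3 left: {1,3,4}→1  {2,3,4}→1
  placing 0:r first → 2 extensions
  placing 1:p first → 1 extensions
total linear extensions = 3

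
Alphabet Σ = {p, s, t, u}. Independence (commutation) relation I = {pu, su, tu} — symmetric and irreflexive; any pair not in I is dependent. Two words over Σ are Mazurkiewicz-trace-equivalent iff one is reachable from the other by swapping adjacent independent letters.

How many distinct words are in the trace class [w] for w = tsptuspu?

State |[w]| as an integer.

28

0(t) covers ∅
1(s) covers 0:t
2(p) covers 1:s
3(t) covers 2:p
4(u) covers ∅
5(s) covers 3:t
6(p) covers 5:s
7(u) covers 4:u
floor of heap: 0:t, 4:u
completions by unplaced set U, small U first (add the entries for U minus each lowest piece of U):
  |U|=1: {6}:1  {7}:1
  |U|=2: {4,7}:1  {5,6}:1  {6,7}:2
  |U|=3: {3,5,6}:1  {4,6,7}:3  {5,6,7}:3
  |U|=4: {2,3,5,6}:1  {3,5,6,7}:4  {4,5,6,7}:6
  |U|=5: {1,2,3,5,6}:1  {2,3,5,6,7}:5  {3,4,5,6,7}:10
  |U|=6: {0,1,2,3,5,6}:1  {1,2,3,5,6,7}:6  {2,3,4,5,6,7}:15
  start at 0(t): 21
  start at 4(u): 7
sum over floor = 28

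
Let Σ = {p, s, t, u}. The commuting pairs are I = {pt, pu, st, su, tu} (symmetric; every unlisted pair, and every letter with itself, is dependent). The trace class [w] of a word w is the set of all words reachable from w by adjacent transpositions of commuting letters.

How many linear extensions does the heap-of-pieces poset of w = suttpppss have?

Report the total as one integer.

252

drop 0:s onto floor
drop 1:u onto floor
drop 2:t onto floor
drop 3:t onto {2:t}
drop 4:p onto {0:s}
drop 5:p onto {4:p}
drop 6:p onto {5:p}
drop 7:s onto {6:p}
drop 8:s onto {7:s}
ground layer = {0:s, 1:u, 2:t}
drop-orders for the pieces not yet dropped (sum over which currently-grounded one goes next):
  1 to go: {1} 1  {3} 1  {8} 1
  2 to go: {1,3} 2  {1,8} 2  {2,3} 1  {3,8} 2  {7,8} 1
  3 to go: {1,2,3} 3  {1,3,8} 6  {1,7,8} 3  {2,3,8} 3  {3,7,8} 3  {6,7,8} 1
  4 to go: {1,2,3,8} 12  {1,3,7,8} 12  {1,6,7,8} 4  {2,3,7,8} 6  {3,6,7,8} 4  {5,6,7,8} 1
  5 to go: {1,2,3,7,8} 30  {1,3,6,7,8} 20  {1,5,6,7,8} 5  {2,3,6,7,8} 10  {3,5,6,7,8} 5  {4,5,6,7,8} 1
  6 to go: {0,4,5,6,7,8} 1  {1,2,3,6,7,8} 60  {1,3,5,6,7,8} 30  {1,4,5,6,7,8} 6  {2,3,5,6,7,8} 15  {3,4,5,6,7,8} 6
  7 to go: {0,1,4,5,6,7,8} 7  {0,3,4,5,6,7,8} 7  {1,2,3,5,6,7,8} 105  {1,3,4,5,6,7,8} 42  {2,3,4,5,6,7,8} 21
  if 0:s drops first: 168 orders
  if 1:u drops first: 28 orders
  if 2:t drops first: 56 orders
heap linearizations: 252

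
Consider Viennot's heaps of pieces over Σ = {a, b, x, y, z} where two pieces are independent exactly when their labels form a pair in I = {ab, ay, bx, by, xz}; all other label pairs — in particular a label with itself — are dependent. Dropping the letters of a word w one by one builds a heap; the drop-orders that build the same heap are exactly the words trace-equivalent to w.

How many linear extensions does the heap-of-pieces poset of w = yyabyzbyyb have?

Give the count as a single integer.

drop 0:y onto floor
drop 1:y onto {0:y}
drop 2:a onto floor
drop 3:b onto floor
drop 4:y onto {1:y}
drop 5:z onto {2:a, 3:b, 4:y}
drop 6:b onto {5:z}
drop 7:y onto {5:z}
drop 8:y onto {7:y}
drop 9:b onto {6:b}
ground layer = {0:y, 2:a, 3:b}
drop-orders for the pieces not yet dropped (sum over which currently-grounded one goes next):
  1 to go: {8} 1  {9} 1
  2 to go: {6,9} 1  {7,8} 1  {8,9} 2
  3 to go: {6,8,9} 3  {7,8,9} 3
  4 to go: {6,7,8,9} 6
  5 to go: {5,6,7,8,9} 6
  6 to go: {2,5,6,7,8,9} 6  {3,5,6,7,8,9} 6  {4,5,6,7,8,9} 6
  7 to go: {1,4,5,6,7,8,9} 6  {2,3,5,6,7,8,9} 12  {2,4,5,6,7,8,9} 12  {3,4,5,6,7,8,9} 12
  8 to go: {0,1,4,5,6,7,8,9} 6  {1,2,4,5,6,7,8,9} 18  {1,3,4,5,6,7,8,9} 18  {2,3,4,5,6,7,8,9} 36
  if 0:y drops first: 72 orders
  if 2:a drops first: 24 orders
  if 3:b drops first: 24 orders
heap linearizations: 120

120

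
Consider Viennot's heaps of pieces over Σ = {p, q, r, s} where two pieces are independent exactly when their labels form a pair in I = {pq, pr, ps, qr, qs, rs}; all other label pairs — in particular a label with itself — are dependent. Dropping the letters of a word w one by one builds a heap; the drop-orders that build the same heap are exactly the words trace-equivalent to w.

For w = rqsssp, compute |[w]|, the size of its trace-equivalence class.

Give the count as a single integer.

120

drop 0:r onto floor
drop 1:q onto floor
drop 2:s onto floor
drop 3:s onto {2:s}
drop 4:s onto {3:s}
drop 5:p onto floor
ground layer = {0:r, 1:q, 2:s, 5:p}
drop-orders for the pieces not yet dropped (sum over which currently-grounded one goes next):
  1 to go: {0} 1  {1} 1  {4} 1  {5} 1
  2 to go: {0,1} 2  {0,4} 2  {0,5} 2  {1,4} 2  {1,5} 2  {3,4} 1  {4,5} 2
  3 to go: {0,1,4} 6  {0,1,5} 6  {0,3,4} 3  {0,4,5} 6  {1,3,4} 3  {1,4,5} 6  {2,3,4} 1  {3,4,5} 3
  4 to go: {0,1,3,4} 12  {0,1,4,5} 24  {0,2,3,4} 4  {0,3,4,5} 12  {1,2,3,4} 4  {1,3,4,5} 12  {2,3,4,5} 4
  if 0:r drops first: 20 orders
  if 1:q drops first: 20 orders
  if 2:s drops first: 60 orders
  if 5:p drops first: 20 orders
heap linearizations: 120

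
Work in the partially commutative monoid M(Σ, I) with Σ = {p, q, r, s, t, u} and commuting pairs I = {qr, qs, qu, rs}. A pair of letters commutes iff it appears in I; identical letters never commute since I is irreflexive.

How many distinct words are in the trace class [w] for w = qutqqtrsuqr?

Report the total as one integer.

20

#0=q has no predecessor
#1=u has no predecessor
#2=t depends on [0:q, 1:u]
#3=q depends on [2:t]
#4=q depends on [3:q]
#5=t depends on [4:q]
#6=r depends on [5:t]
#7=s depends on [5:t]
#8=u depends on [6:r, 7:s]
#9=q depends on [5:t]
#10=r depends on [8:u]
sources: [0:q, 1:u]
N(rest) = Σ N(rest − s) over sources s of rest; N(one piece) = 1:
  size 1 → [9]=1  [10]=1
  size 2 → [8,10]=1  [9,10]=2
  size 3 → [6,8,10]=1  [7,8,10]=1  [8,9,10]=3
  size 4 → [6,7,8,10]=2  [6,8,9,10]=4  [7,8,9,10]=4
  size 5 → [6,7,8,9,10]=10
  size 6 → [5,6,7,8,9,10]=10
  size 7 → [4,5,6,7,8,9,10]=10
  size 8 → [3,4,5,6,7,8,9,10]=10
  size 9 → [2,3,4,5,6,7,8,9,10]=10
  first=0(q) contributes 10
  first=1(u) contributes 10
|[w]| = 20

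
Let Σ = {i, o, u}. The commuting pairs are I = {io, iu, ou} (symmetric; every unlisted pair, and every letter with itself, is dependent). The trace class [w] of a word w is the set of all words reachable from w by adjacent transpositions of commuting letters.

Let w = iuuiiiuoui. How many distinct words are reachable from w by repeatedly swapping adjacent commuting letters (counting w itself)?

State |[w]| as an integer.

1260

0(i) covers ∅
1(u) covers ∅
2(u) covers 1:u
3(i) covers 0:i
4(i) covers 3:i
5(i) covers 4:i
6(u) covers 2:u
7(o) covers ∅
8(u) covers 6:u
9(i) covers 5:i
floor of heap: 0:i, 1:u, 7:o
completions by unplaced set U, small U first (add the entries for U minus each lowest piece of U):
  |U|=1: {7}:1  {8}:1  {9}:1
  |U|=2: {5,9}:1  {6,8}:1  {7,8}:2  {7,9}:2  {8,9}:2
  |U|=3: {2,6,8}:1  {4,5,9}:1  {5,7,9}:3  {5,8,9}:3  {6,7,8}:3  {6,8,9}:3  {7,8,9}:6
  |U|=4: {1,2,6,8}:1  {2,6,7,8}:4  {2,6,8,9}:4  {3,4,5,9}:1  {4,5,7,9}:4  {4,5,8,9}:4  {5,6,8,9}:6  {5,7,8,9}:12  {6,7,8,9}:12
  |U|=5: {0,3,4,5,9}:1  {1,2,6,7,8}:5  {1,2,6,8,9}:5  {2,5,6,8,9}:10  {2,6,7,8,9}:20  {3,4,5,7,9}:5  {3,4,5,8,9}:5  {4,5,6,8,9}:10  {4,5,7,8,9}:20  {5,6,7,8,9}:30
  |U|=6: {0,3,4,5,7,9}:6  {0,3,4,5,8,9}:6  {1,2,5,6,8,9}:15  {1,2,6,7,8,9}:30  {2,4,5,6,8,9}:20  {2,5,6,7,8,9}:60  {3,4,5,6,8,9}:15  {3,4,5,7,8,9}:30  {4,5,6,7,8,9}:60
  |U|=7: {0,3,4,5,6,8,9}:21  {0,3,4,5,7,8,9}:42  {1,2,4,5,6,8,9}:35  {1,2,5,6,7,8,9}:105  {2,3,4,5,6,8,9}:35  {2,4,5,6,7,8,9}:140  {3,4,5,6,7,8,9}:105
  |U|=8: {0,2,3,4,5,6,8,9}:56  {0,3,4,5,6,7,8,9}:168  {1,2,3,4,5,6,8,9}:70  {1,2,4,5,6,7,8,9}:280  {2,3,4,5,6,7,8,9}:280
  start at 0(i): 630
  start at 1(u): 504
  start at 7(o): 126
sum over floor = 1260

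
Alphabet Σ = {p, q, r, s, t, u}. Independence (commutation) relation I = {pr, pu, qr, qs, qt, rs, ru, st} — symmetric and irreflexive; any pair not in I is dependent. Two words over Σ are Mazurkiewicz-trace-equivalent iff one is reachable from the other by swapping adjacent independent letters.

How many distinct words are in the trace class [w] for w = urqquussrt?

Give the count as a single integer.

85

#0=u has no predecessor
#1=r has no predecessor
#2=q depends on [0:u]
#3=q depends on [2:q]
#4=u depends on [3:q]
#5=u depends on [4:u]
#6=s depends on [5:u]
#7=s depends on [6:s]
#8=r depends on [1:r]
#9=t depends on [5:u, 8:r]
sources: [0:u, 1:r]
N(rest) = Σ N(rest − s) over sources s of rest; N(one piece) = 1:
  size 1 → [7]=1  [9]=1
  size 2 → [6,7]=1  [7,9]=2  [8,9]=1
  size 3 → [1,8,9]=1  [6,7,9]=3  [7,8,9]=3
  size 4 → [1,7,8,9]=4  [5,6,7,9]=3  [6,7,8,9]=6
  size 5 → [1,6,7,8,9]=10  [4,5,6,7,9]=3  [5,6,7,8,9]=9
  size 6 → [1,5,6,7,8,9]=19  [3,4,5,6,7,9]=3  [4,5,6,7,8,9]=12
  size 7 → [1,4,5,6,7,8,9]=31  [2,3,4,5,6,7,9]=3  [3,4,5,6,7,8,9]=15
  size 8 → [0,2,3,4,5,6,7,9]=3  [1,3,4,5,6,7,8,9]=46  [2,3,4,5,6,7,8,9]=18
  first=0(u) contributes 64
  first=1(r) contributes 21
|[w]| = 85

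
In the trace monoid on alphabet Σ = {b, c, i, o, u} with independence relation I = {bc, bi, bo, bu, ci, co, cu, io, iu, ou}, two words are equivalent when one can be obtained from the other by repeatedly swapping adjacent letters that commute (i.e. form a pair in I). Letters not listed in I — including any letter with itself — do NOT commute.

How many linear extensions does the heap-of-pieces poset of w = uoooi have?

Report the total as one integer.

#0=u has no predecessor
#1=o has no predecessor
#2=o depends on [1:o]
#3=o depends on [2:o]
#4=i has no predecessor
sources: [0:u, 1:o, 4:i]
N(rest) = Σ N(rest − s) over sources s of rest; N(one piece) = 1:
  size 1 → [0]=1  [3]=1  [4]=1
  size 2 → [0,3]=2  [0,4]=2  [2,3]=1  [3,4]=2
  size 3 → [0,2,3]=3  [0,3,4]=6  [1,2,3]=1  [2,3,4]=3
  first=0(u) contributes 4
  first=1(o) contributes 12
  first=4(i) contributes 4
|[w]| = 20

20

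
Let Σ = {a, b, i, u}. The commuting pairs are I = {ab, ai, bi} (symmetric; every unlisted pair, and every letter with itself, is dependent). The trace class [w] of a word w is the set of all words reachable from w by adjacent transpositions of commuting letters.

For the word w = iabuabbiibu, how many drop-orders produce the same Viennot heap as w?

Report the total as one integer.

#0=i has no predecessor
#1=a has no predecessor
#2=b has no predecessor
#3=u depends on [0:i, 1:a, 2:b]
#4=a depends on [3:u]
#5=b depends on [3:u]
#6=b depends on [5:b]
#7=i depends on [3:u]
#8=i depends on [7:i]
#9=b depends on [6:b]
#10=u depends on [4:a, 8:i, 9:b]
sources: [0:i, 1:a, 2:b]
N(rest) = Σ N(rest − s) over sources s of rest; N(one piece) = 1:
  size 1 → [10]=1
  size 2 → [4,10]=1  [8,10]=1  [9,10]=1
  size 3 → [4,8,10]=2  [4,9,10]=2  [6,9,10]=1  [7,8,10]=1  [8,9,10]=2
  size 4 → [4,6,9,10]=3  [4,7,8,10]=3  [4,8,9,10]=6  [5,6,9,10]=1  [6,8,9,10]=3  [7,8,9,10]=3
  size 5 → [4,5,6,9,10]=4  [4,6,8,9,10]=12  [4,7,8,9,10]=12  [5,6,8,9,10]=4  [6,7,8,9,10]=6
  size 6 → [4,5,6,8,9,10]=20  [4,6,7,8,9,10]=30  [5,6,7,8,9,10]=10
  size 7 → [4,5,6,7,8,9,10]=60
  size 8 → [3,4,5,6,7,8,9,10]=60
  size 9 → [0,3,4,5,6,7,8,9,10]=60  [1,3,4,5,6,7,8,9,10]=60  [2,3,4,5,6,7,8,9,10]=60
  first=0(i) contributes 120
  first=1(a) contributes 120
  first=2(b) contributes 120
|[w]| = 360

360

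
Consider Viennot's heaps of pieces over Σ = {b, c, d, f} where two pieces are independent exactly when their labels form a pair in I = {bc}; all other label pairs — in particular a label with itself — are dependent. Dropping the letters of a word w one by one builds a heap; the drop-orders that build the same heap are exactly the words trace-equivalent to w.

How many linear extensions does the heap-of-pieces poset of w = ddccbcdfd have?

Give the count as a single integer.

4

piece 0:d — minimal
piece 1:d rests on {0:d}
piece 2:c rests on {1:d}
piece 3:c rests on {2:c}
piece 4:b rests on {1:d}
piece 5:c rests on {3:c}
piece 6:d rests on {4:b, 5:c}
piece 7:f rests on {6:d}
piece 8:d rests on {7:f}
minimal pieces: {0:d}
ways to finish when only these pieces remain (= sum over removing one remaining piece with nothing left below it):
  1 left: {8}→1
  2 left: {7,8}→1
  3 left: {6,7,8}→1
  4 left: {4,6,7,8}→1  {5,6,7,8}→1
  5 left: {3,5,6,7,8}→1  {4,5,6,7,8}→2
  6 left: {2,3,5,6,7,8}→1  {3,4,5,6,7,8}→3
  7 left: {2,3,4,5,6,7,8}→4
  placing 0:d first → 4 extensions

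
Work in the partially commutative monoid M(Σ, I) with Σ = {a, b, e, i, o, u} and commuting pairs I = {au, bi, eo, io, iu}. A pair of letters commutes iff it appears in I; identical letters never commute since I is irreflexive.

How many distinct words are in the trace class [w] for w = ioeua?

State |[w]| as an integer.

0(i) covers ∅
1(o) covers ∅
2(e) covers 0:i
3(u) covers 1:o, 2:e
4(a) covers 1:o, 2:e
floor of heap: 0:i, 1:o
completions by unplaced set U, small U first (add the entries for U minus each lowest piece of U):
  |U|=1: {3}:1  {4}:1
  |U|=2: {3,4}:2
  |U|=3: {1,3,4}:2  {2,3,4}:2
  start at 0(i): 4
  start at 1(o): 2
sum over floor = 6

6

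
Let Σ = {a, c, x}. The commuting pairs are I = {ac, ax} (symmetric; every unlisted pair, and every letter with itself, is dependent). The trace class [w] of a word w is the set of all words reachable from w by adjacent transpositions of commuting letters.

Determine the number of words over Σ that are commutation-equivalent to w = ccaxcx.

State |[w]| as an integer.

0(c) covers ∅
1(c) covers 0:c
2(a) covers ∅
3(x) covers 1:c
4(c) covers 3:x
5(x) covers 4:c
floor of heap: 0:c, 2:a
completions by unplaced set U, small U first (add the entries for U minus each lowest piece of U):
  |U|=1: {2}:1  {5}:1
  |U|=2: {2,5}:2  {4,5}:1
  |U|=3: {2,4,5}:3  {3,4,5}:1
  |U|=4: {1,3,4,5}:1  {2,3,4,5}:4
  start at 0(c): 5
  start at 2(a): 1
sum over floor = 6

6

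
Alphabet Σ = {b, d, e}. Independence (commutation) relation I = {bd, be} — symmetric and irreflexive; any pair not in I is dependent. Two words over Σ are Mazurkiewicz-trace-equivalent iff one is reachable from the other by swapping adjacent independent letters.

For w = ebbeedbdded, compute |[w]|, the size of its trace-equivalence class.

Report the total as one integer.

#0=e has no predecessor
#1=b has no predecessor
#2=b depends on [1:b]
#3=e depends on [0:e]
#4=e depends on [3:e]
#5=d depends on [4:e]
#6=b depends on [2:b]
#7=d depends on [5:d]
#8=d depends on [7:d]
#9=e depends on [8:d]
#10=d depends on [9:e]
sources: [0:e, 1:b]
N(rest) = Σ N(rest − s) over sources s of rest; N(one piece) = 1:
  size 1 → [6]=1  [10]=1
  size 2 → [2,6]=1  [6,10]=2  [9,10]=1
  size 3 → [1,2,6]=1  [2,6,10]=3  [6,9,10]=3  [8,9,10]=1
  size 4 → [1,2,6,10]=4  [2,6,9,10]=6  [6,8,9,10]=4  [7,8,9,10]=1
  size 5 → [1,2,6,9,10]=10  [2,6,8,9,10]=10  [5,7,8,9,10]=1  [6,7,8,9,10]=5
  size 6 → [1,2,6,8,9,10]=20  [2,6,7,8,9,10]=15  [4,5,7,8,9,10]=1  [5,6,7,8,9,10]=6
  size 7 → [1,2,6,7,8,9,10]=35  [2,5,6,7,8,9,10]=21  [3,4,5,7,8,9,10]=1  [4,5,6,7,8,9,10]=7
  size 8 → [0,3,4,5,7,8,9,10]=1  [1,2,5,6,7,8,9,10]=56  [2,4,5,6,7,8,9,10]=28  [3,4,5,6,7,8,9,10]=8
  size 9 → [0,3,4,5,6,7,8,9,10]=9  [1,2,4,5,6,7,8,9,10]=84  [2,3,4,5,6,7,8,9,10]=36
  first=0(e) contributes 120
  first=1(b) contributes 45
|[w]| = 165

165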